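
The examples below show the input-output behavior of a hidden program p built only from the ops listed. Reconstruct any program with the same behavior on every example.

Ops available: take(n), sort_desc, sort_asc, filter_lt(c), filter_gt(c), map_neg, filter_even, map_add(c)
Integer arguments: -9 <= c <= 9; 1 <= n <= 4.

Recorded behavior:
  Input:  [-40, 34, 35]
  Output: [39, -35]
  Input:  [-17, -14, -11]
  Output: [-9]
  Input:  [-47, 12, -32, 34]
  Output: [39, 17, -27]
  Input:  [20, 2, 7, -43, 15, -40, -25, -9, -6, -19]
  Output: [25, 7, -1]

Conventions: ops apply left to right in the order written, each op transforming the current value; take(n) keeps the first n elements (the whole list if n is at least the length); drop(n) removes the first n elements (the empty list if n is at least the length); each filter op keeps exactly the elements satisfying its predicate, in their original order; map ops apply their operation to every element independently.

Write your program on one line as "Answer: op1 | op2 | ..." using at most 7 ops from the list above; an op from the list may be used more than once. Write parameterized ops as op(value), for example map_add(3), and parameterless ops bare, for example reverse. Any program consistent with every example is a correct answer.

filter_even | sort_asc | map_add(-1) | sort_desc | take(3) | map_add(6)

Check, running the answer program on each example:
  [-40, 34, 35] -> [-40, 34] -> [-40, 34] -> [-41, 33] -> [33, -41] -> [33, -41] -> [39, -35]
  [-17, -14, -11] -> [-14] -> [-14] -> [-15] -> [-15] -> [-15] -> [-9]
  [-47, 12, -32, 34] -> [12, -32, 34] -> [-32, 12, 34] -> [-33, 11, 33] -> [33, 11, -33] -> [33, 11, -33] -> [39, 17, -27]
  [20, 2, 7, -43, 15, -40, -25, -9, -6, -19] -> [20, 2, -40, -6] -> [-40, -6, 2, 20] -> [-41, -7, 1, 19] -> [19, 1, -7, -41] -> [19, 1, -7] -> [25, 7, -1]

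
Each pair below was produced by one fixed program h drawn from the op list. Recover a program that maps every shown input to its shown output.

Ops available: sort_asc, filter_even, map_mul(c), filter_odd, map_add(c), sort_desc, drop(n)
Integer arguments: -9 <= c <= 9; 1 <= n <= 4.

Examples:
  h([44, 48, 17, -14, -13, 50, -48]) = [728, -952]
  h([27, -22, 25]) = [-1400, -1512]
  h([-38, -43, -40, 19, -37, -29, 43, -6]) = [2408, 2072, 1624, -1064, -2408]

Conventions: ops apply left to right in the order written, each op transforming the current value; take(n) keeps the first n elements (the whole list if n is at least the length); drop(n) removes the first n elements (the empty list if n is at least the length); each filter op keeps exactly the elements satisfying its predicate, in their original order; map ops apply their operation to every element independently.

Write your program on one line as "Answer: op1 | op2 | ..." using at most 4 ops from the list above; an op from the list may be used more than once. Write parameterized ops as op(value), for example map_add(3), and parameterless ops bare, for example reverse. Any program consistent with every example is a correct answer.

filter_odd | map_mul(8) | sort_asc | map_mul(-7)

Check, running the answer program on each example:
  [44, 48, 17, -14, -13, 50, -48] -> [17, -13] -> [136, -104] -> [-104, 136] -> [728, -952]
  [27, -22, 25] -> [27, 25] -> [216, 200] -> [200, 216] -> [-1400, -1512]
  [-38, -43, -40, 19, -37, -29, 43, -6] -> [-43, 19, -37, -29, 43] -> [-344, 152, -296, -232, 344] -> [-344, -296, -232, 152, 344] -> [2408, 2072, 1624, -1064, -2408]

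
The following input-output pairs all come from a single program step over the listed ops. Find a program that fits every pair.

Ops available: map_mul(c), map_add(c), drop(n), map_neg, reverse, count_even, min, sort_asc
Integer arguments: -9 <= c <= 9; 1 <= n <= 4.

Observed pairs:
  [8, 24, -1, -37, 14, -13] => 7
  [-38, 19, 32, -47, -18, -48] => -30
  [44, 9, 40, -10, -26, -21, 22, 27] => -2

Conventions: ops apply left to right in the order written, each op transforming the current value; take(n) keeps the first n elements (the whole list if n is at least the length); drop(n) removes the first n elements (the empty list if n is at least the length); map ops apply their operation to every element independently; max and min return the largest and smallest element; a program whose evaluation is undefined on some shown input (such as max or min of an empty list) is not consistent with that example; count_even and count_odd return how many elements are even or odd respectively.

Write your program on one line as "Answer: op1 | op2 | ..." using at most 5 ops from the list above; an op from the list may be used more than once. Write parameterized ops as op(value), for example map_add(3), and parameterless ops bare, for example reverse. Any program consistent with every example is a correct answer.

map_add(8) | sort_asc | drop(2) | reverse | min

Check, running the answer program on each example:
  [8, 24, -1, -37, 14, -13] -> [16, 32, 7, -29, 22, -5] -> [-29, -5, 7, 16, 22, 32] -> [7, 16, 22, 32] -> [32, 22, 16, 7] -> 7
  [-38, 19, 32, -47, -18, -48] -> [-30, 27, 40, -39, -10, -40] -> [-40, -39, -30, -10, 27, 40] -> [-30, -10, 27, 40] -> [40, 27, -10, -30] -> -30
  [44, 9, 40, -10, -26, -21, 22, 27] -> [52, 17, 48, -2, -18, -13, 30, 35] -> [-18, -13, -2, 17, 30, 35, 48, 52] -> [-2, 17, 30, 35, 48, 52] -> [52, 48, 35, 30, 17, -2] -> -2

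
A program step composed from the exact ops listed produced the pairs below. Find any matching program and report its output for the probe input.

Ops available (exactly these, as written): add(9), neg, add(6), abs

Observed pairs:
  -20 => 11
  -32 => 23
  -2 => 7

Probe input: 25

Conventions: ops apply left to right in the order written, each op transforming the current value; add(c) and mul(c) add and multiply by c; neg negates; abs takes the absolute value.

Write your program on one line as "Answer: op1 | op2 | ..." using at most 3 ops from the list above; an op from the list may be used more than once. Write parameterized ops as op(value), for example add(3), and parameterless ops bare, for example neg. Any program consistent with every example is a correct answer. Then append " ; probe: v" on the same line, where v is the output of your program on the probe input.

add(9) | abs ; probe: 34

Check, running the answer program on each example:
  -20 -> -11 -> 11
  -32 -> -23 -> 23
  -2 -> 7 -> 7
  probe: 25 -> 34 -> 34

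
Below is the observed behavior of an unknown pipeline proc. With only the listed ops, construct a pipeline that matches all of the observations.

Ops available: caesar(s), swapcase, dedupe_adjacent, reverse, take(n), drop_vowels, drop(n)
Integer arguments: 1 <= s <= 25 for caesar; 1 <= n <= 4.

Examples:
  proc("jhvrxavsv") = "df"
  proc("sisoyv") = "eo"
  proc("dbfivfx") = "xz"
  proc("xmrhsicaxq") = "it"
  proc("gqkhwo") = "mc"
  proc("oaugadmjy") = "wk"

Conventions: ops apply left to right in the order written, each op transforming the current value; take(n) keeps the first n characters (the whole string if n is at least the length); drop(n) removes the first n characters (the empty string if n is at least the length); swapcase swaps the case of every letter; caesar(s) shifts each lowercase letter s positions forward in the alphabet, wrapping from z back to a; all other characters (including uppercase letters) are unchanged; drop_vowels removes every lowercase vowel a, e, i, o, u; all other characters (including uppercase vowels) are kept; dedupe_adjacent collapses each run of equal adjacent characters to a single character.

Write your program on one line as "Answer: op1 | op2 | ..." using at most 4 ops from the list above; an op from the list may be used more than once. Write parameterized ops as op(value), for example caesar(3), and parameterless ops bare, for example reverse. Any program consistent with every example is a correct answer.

caesar(22) | take(3) | reverse | drop(1)

Check, running the answer program on each example:
  "jhvrxavsv" -> "fdrntwror" -> "fdr" -> "rdf" -> "df"
  "sisoyv" -> "oeokur" -> "oeo" -> "oeo" -> "eo"
  "dbfivfx" -> "zxberbt" -> "zxb" -> "bxz" -> "xz"
  "xmrhsicaxq" -> "tindoeywtm" -> "tin" -> "nit" -> "it"
  "gqkhwo" -> "cmgdsk" -> "cmg" -> "gmc" -> "mc"
  "oaugadmjy" -> "kwqcwzifu" -> "kwq" -> "qwk" -> "wk"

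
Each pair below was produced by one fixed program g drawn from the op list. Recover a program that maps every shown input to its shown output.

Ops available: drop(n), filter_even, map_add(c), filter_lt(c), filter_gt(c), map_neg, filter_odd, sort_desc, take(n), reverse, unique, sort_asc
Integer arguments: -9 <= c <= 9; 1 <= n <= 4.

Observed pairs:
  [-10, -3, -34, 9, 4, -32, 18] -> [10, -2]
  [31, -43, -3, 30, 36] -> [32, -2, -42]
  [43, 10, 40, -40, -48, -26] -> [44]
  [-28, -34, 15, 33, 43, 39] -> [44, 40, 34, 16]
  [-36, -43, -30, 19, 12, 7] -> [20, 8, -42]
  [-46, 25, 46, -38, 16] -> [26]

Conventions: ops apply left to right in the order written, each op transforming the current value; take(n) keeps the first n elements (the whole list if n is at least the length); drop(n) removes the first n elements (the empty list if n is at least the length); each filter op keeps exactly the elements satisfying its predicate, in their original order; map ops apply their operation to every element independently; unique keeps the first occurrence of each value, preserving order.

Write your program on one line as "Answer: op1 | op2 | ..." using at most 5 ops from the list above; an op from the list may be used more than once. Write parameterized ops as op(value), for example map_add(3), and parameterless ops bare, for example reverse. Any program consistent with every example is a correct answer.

reverse | sort_asc | filter_odd | map_add(1) | reverse

Check, running the answer program on each example:
  [-10, -3, -34, 9, 4, -32, 18] -> [18, -32, 4, 9, -34, -3, -10] -> [-34, -32, -10, -3, 4, 9, 18] -> [-3, 9] -> [-2, 10] -> [10, -2]
  [31, -43, -3, 30, 36] -> [36, 30, -3, -43, 31] -> [-43, -3, 30, 31, 36] -> [-43, -3, 31] -> [-42, -2, 32] -> [32, -2, -42]
  [43, 10, 40, -40, -48, -26] -> [-26, -48, -40, 40, 10, 43] -> [-48, -40, -26, 10, 40, 43] -> [43] -> [44] -> [44]
  [-28, -34, 15, 33, 43, 39] -> [39, 43, 33, 15, -34, -28] -> [-34, -28, 15, 33, 39, 43] -> [15, 33, 39, 43] -> [16, 34, 40, 44] -> [44, 40, 34, 16]
  [-36, -43, -30, 19, 12, 7] -> [7, 12, 19, -30, -43, -36] -> [-43, -36, -30, 7, 12, 19] -> [-43, 7, 19] -> [-42, 8, 20] -> [20, 8, -42]
  [-46, 25, 46, -38, 16] -> [16, -38, 46, 25, -46] -> [-46, -38, 16, 25, 46] -> [25] -> [26] -> [26]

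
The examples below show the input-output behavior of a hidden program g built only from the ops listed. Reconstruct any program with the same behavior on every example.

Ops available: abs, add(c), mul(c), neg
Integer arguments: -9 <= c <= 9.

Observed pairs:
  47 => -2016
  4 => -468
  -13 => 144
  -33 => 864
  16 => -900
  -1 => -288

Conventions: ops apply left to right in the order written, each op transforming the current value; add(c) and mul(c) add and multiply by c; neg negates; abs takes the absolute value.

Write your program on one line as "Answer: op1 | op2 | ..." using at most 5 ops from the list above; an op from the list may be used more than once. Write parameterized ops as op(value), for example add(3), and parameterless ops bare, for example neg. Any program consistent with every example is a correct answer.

add(9) | mul(-4) | neg | mul(-9)

Check, running the answer program on each example:
  47 -> 56 -> -224 -> 224 -> -2016
  4 -> 13 -> -52 -> 52 -> -468
  -13 -> -4 -> 16 -> -16 -> 144
  -33 -> -24 -> 96 -> -96 -> 864
  16 -> 25 -> -100 -> 100 -> -900
  -1 -> 8 -> -32 -> 32 -> -288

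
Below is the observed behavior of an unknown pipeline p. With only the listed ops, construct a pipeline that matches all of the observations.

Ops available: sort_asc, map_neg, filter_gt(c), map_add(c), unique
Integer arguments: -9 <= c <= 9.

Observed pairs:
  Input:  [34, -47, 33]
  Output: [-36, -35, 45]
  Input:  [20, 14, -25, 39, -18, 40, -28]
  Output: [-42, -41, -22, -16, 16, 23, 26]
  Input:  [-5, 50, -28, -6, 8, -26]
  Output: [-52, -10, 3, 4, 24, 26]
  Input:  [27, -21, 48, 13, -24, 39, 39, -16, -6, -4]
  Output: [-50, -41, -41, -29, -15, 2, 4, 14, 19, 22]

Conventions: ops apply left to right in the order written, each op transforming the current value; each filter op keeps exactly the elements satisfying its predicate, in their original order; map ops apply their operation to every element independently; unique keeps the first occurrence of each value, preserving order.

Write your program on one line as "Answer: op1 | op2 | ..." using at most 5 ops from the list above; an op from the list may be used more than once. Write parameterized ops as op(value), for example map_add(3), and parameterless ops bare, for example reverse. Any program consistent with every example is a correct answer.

sort_asc | map_neg | sort_asc | map_add(-2)

Check, running the answer program on each example:
  [34, -47, 33] -> [-47, 33, 34] -> [47, -33, -34] -> [-34, -33, 47] -> [-36, -35, 45]
  [20, 14, -25, 39, -18, 40, -28] -> [-28, -25, -18, 14, 20, 39, 40] -> [28, 25, 18, -14, -20, -39, -40] -> [-40, -39, -20, -14, 18, 25, 28] -> [-42, -41, -22, -16, 16, 23, 26]
  [-5, 50, -28, -6, 8, -26] -> [-28, -26, -6, -5, 8, 50] -> [28, 26, 6, 5, -8, -50] -> [-50, -8, 5, 6, 26, 28] -> [-52, -10, 3, 4, 24, 26]
  [27, -21, 48, 13, -24, 39, 39, -16, -6, -4] -> [-24, -21, -16, -6, -4, 13, 27, 39, 39, 48] -> [24, 21, 16, 6, 4, -13, -27, -39, -39, -48] -> [-48, -39, -39, -27, -13, 4, 6, 16, 21, 24] -> [-50, -41, -41, -29, -15, 2, 4, 14, 19, 22]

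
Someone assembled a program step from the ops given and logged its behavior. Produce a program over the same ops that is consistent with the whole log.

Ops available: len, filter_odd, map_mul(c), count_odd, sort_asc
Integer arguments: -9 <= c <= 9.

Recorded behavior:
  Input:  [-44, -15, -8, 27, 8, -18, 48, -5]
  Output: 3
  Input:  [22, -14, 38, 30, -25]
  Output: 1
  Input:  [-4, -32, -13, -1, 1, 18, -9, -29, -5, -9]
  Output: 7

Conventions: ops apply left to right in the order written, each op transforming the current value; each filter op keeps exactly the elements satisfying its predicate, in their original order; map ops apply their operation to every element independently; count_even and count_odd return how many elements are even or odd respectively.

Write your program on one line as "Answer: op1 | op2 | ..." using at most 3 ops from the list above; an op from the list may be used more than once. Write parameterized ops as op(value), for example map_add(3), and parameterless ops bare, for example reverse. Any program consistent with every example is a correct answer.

filter_odd | len

Check, running the answer program on each example:
  [-44, -15, -8, 27, 8, -18, 48, -5] -> [-15, 27, -5] -> 3
  [22, -14, 38, 30, -25] -> [-25] -> 1
  [-4, -32, -13, -1, 1, 18, -9, -29, -5, -9] -> [-13, -1, 1, -9, -29, -5, -9] -> 7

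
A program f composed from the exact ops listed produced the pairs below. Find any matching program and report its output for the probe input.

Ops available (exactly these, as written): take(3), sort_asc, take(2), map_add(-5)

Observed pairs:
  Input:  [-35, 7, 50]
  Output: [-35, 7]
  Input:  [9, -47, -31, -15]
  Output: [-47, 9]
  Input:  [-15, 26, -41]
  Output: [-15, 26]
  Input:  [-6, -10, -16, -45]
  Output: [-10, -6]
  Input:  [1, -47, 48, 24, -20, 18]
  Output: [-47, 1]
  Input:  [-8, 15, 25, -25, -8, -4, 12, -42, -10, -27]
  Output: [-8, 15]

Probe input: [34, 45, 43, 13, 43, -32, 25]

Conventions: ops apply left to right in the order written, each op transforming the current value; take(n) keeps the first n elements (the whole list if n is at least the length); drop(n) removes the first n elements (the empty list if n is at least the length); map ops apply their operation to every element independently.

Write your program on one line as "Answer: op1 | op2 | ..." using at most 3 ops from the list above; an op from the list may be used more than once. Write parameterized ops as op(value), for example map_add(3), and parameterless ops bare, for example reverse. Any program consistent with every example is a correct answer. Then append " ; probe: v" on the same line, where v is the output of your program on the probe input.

take(2) | sort_asc ; probe: [34, 45]

Check, running the answer program on each example:
  [-35, 7, 50] -> [-35, 7] -> [-35, 7]
  [9, -47, -31, -15] -> [9, -47] -> [-47, 9]
  [-15, 26, -41] -> [-15, 26] -> [-15, 26]
  [-6, -10, -16, -45] -> [-6, -10] -> [-10, -6]
  [1, -47, 48, 24, -20, 18] -> [1, -47] -> [-47, 1]
  [-8, 15, 25, -25, -8, -4, 12, -42, -10, -27] -> [-8, 15] -> [-8, 15]
  probe: [34, 45, 43, 13, 43, -32, 25] -> [34, 45] -> [34, 45]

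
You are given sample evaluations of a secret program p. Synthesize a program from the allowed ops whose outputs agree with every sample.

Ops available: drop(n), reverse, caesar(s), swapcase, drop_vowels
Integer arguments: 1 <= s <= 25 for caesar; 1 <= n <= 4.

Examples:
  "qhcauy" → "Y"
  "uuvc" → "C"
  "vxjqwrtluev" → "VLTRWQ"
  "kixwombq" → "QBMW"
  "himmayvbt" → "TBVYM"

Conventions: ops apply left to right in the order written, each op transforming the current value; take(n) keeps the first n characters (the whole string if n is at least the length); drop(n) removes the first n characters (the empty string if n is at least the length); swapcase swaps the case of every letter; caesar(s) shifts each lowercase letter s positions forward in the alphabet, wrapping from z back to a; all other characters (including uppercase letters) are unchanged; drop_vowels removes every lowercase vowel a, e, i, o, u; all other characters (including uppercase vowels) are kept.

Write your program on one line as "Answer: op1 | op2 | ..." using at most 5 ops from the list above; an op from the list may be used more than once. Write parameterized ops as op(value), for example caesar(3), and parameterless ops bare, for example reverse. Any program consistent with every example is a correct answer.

drop(3) | reverse | drop_vowels | swapcase

Check, running the answer program on each example:
  "qhcauy" -> "auy" -> "yua" -> "y" -> "Y"
  "uuvc" -> "c" -> "c" -> "c" -> "C"
  "vxjqwrtluev" -> "qwrtluev" -> "veultrwq" -> "vltrwq" -> "VLTRWQ"
  "kixwombq" -> "wombq" -> "qbmow" -> "qbmw" -> "QBMW"
  "himmayvbt" -> "mayvbt" -> "tbvyam" -> "tbvym" -> "TBVYM"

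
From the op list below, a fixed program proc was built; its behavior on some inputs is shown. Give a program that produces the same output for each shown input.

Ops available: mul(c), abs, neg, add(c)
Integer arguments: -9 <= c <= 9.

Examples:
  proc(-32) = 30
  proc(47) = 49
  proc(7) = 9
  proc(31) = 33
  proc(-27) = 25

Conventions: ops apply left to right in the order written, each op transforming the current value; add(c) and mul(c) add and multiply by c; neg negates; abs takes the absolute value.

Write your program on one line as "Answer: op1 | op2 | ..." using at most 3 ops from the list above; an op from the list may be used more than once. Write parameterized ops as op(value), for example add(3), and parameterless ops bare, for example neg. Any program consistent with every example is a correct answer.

add(2) | neg | abs

Check, running the answer program on each example:
  -32 -> -30 -> 30 -> 30
  47 -> 49 -> -49 -> 49
  7 -> 9 -> -9 -> 9
  31 -> 33 -> -33 -> 33
  -27 -> -25 -> 25 -> 25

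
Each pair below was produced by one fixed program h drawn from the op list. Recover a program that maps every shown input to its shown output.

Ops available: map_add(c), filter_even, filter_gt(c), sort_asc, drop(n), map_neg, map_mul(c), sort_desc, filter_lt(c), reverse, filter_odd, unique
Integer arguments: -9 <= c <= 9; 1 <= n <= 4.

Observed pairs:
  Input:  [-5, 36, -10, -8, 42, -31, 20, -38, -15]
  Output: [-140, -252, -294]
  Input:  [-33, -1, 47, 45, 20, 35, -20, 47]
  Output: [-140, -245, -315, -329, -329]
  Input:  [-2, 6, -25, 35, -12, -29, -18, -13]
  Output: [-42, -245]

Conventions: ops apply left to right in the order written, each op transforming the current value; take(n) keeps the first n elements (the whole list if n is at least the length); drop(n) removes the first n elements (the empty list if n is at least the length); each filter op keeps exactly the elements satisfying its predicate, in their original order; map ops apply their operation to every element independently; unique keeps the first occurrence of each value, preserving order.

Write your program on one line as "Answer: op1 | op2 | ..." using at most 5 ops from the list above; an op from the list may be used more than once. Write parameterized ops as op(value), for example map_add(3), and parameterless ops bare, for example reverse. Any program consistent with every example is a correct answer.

filter_gt(1) | map_mul(7) | sort_desc | map_neg | sort_desc

Check, running the answer program on each example:
  [-5, 36, -10, -8, 42, -31, 20, -38, -15] -> [36, 42, 20] -> [252, 294, 140] -> [294, 252, 140] -> [-294, -252, -140] -> [-140, -252, -294]
  [-33, -1, 47, 45, 20, 35, -20, 47] -> [47, 45, 20, 35, 47] -> [329, 315, 140, 245, 329] -> [329, 329, 315, 245, 140] -> [-329, -329, -315, -245, -140] -> [-140, -245, -315, -329, -329]
  [-2, 6, -25, 35, -12, -29, -18, -13] -> [6, 35] -> [42, 245] -> [245, 42] -> [-245, -42] -> [-42, -245]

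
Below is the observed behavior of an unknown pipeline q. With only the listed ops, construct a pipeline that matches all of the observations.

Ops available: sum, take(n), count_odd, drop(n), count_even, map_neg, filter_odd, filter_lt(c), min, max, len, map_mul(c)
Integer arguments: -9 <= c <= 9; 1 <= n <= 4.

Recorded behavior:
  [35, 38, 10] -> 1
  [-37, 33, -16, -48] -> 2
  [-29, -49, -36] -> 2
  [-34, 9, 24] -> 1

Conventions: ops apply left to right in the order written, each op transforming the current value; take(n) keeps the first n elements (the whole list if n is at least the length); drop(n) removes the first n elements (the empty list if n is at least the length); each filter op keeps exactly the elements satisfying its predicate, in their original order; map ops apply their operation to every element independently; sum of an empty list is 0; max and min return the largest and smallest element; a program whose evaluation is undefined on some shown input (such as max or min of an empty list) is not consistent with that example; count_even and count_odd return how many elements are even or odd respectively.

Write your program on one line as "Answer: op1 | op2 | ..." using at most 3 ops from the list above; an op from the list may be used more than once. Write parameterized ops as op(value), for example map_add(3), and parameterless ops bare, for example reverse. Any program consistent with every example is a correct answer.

filter_odd | len

Check, running the answer program on each example:
  [35, 38, 10] -> [35] -> 1
  [-37, 33, -16, -48] -> [-37, 33] -> 2
  [-29, -49, -36] -> [-29, -49] -> 2
  [-34, 9, 24] -> [9] -> 1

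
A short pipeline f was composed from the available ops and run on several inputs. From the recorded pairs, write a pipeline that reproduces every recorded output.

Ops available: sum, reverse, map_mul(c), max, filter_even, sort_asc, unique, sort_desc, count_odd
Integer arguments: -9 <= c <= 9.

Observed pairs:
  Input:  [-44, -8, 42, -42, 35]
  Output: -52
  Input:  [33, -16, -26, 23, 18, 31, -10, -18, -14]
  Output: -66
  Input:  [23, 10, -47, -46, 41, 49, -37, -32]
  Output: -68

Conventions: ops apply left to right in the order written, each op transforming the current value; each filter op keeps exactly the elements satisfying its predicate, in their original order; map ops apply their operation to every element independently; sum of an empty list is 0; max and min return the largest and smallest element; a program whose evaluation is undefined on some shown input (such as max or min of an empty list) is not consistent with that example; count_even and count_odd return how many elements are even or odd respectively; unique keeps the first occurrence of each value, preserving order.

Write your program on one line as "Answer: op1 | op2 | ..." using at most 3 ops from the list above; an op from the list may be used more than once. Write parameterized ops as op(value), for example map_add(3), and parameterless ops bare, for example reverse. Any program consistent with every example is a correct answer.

reverse | filter_even | sum

Check, running the answer program on each example:
  [-44, -8, 42, -42, 35] -> [35, -42, 42, -8, -44] -> [-42, 42, -8, -44] -> -52
  [33, -16, -26, 23, 18, 31, -10, -18, -14] -> [-14, -18, -10, 31, 18, 23, -26, -16, 33] -> [-14, -18, -10, 18, -26, -16] -> -66
  [23, 10, -47, -46, 41, 49, -37, -32] -> [-32, -37, 49, 41, -46, -47, 10, 23] -> [-32, -46, 10] -> -68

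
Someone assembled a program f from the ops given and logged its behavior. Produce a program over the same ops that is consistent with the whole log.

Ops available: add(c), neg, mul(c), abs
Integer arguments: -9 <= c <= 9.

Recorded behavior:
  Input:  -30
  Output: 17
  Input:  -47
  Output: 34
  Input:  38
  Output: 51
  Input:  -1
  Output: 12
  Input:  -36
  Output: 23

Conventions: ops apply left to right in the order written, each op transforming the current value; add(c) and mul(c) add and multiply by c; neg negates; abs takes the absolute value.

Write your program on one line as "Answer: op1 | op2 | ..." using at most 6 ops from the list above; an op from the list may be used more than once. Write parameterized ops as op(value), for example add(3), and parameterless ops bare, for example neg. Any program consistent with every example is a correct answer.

neg | add(-5) | add(-6) | add(-2) | neg | abs

Check, running the answer program on each example:
  -30 -> 30 -> 25 -> 19 -> 17 -> -17 -> 17
  -47 -> 47 -> 42 -> 36 -> 34 -> -34 -> 34
  38 -> -38 -> -43 -> -49 -> -51 -> 51 -> 51
  -1 -> 1 -> -4 -> -10 -> -12 -> 12 -> 12
  -36 -> 36 -> 31 -> 25 -> 23 -> -23 -> 23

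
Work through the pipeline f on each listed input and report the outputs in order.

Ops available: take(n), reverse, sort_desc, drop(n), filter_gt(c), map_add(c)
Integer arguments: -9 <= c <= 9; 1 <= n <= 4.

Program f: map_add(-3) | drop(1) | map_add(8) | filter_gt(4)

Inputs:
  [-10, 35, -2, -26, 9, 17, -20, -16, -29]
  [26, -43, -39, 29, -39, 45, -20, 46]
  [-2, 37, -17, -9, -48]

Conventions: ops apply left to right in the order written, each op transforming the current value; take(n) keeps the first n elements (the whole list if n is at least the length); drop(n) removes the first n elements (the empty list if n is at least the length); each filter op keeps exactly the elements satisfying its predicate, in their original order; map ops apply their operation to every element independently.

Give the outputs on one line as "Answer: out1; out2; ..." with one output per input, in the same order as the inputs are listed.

Execution, op by op:
  [-10, 35, -2, -26, 9, 17, -20, -16, -29] -> [-13, 32, -5, -29, 6, 14, -23, -19, -32] -> [32, -5, -29, 6, 14, -23, -19, -32] -> [40, 3, -21, 14, 22, -15, -11, -24] -> [40, 14, 22]
  [26, -43, -39, 29, -39, 45, -20, 46] -> [23, -46, -42, 26, -42, 42, -23, 43] -> [-46, -42, 26, -42, 42, -23, 43] -> [-38, -34, 34, -34, 50, -15, 51] -> [34, 50, 51]
  [-2, 37, -17, -9, -48] -> [-5, 34, -20, -12, -51] -> [34, -20, -12, -51] -> [42, -12, -4, -43] -> [42]

[40, 14, 22]; [34, 50, 51]; [42]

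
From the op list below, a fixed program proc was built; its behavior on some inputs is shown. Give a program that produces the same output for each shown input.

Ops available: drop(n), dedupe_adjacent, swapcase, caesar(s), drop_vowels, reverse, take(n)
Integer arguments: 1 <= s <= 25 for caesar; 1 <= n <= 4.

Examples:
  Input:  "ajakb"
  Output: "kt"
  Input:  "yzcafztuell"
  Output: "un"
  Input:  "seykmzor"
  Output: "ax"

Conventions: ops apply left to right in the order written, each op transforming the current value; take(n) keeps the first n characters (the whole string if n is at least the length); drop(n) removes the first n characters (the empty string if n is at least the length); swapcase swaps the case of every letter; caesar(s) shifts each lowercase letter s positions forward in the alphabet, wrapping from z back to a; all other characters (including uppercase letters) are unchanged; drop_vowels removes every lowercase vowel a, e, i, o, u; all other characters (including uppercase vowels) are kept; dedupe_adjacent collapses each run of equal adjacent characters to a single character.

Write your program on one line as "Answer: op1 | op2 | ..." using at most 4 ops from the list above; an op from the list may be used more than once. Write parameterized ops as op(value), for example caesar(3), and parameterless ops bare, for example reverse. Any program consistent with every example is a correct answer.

caesar(9) | dedupe_adjacent | reverse | take(2)

Check, running the answer program on each example:
  "ajakb" -> "jsjtk" -> "jsjtk" -> "ktjsj" -> "kt"
  "yzcafztuell" -> "hiljoicdnuu" -> "hiljoicdnu" -> "undciojlih" -> "un"
  "seykmzor" -> "bnhtvixa" -> "bnhtvixa" -> "axivthnb" -> "ax"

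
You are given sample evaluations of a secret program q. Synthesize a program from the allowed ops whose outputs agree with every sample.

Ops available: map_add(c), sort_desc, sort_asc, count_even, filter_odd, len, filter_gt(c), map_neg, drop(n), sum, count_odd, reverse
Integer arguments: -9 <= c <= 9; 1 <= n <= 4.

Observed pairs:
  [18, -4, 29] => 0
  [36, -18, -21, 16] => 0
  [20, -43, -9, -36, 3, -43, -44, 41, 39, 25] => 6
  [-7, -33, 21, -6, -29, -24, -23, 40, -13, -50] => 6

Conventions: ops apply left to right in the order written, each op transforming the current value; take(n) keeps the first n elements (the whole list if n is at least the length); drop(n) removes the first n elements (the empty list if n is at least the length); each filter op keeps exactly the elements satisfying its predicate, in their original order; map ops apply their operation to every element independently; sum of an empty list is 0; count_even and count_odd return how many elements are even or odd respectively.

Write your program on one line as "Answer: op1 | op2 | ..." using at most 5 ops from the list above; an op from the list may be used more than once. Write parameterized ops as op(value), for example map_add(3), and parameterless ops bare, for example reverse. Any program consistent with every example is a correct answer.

drop(4) | map_neg | sort_desc | len

Check, running the answer program on each example:
  [18, -4, 29] -> [] -> [] -> [] -> 0
  [36, -18, -21, 16] -> [] -> [] -> [] -> 0
  [20, -43, -9, -36, 3, -43, -44, 41, 39, 25] -> [3, -43, -44, 41, 39, 25] -> [-3, 43, 44, -41, -39, -25] -> [44, 43, -3, -25, -39, -41] -> 6
  [-7, -33, 21, -6, -29, -24, -23, 40, -13, -50] -> [-29, -24, -23, 40, -13, -50] -> [29, 24, 23, -40, 13, 50] -> [50, 29, 24, 23, 13, -40] -> 6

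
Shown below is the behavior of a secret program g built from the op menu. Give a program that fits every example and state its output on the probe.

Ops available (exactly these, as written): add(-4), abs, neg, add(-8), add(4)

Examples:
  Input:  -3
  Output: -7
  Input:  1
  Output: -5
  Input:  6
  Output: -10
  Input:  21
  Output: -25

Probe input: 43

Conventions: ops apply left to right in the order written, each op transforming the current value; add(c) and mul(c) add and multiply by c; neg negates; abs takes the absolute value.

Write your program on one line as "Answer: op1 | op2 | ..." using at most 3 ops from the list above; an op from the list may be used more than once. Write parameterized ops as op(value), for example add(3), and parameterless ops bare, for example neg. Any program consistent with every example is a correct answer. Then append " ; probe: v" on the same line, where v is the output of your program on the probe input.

abs | add(4) | neg ; probe: -47

Check, running the answer program on each example:
  -3 -> 3 -> 7 -> -7
  1 -> 1 -> 5 -> -5
  6 -> 6 -> 10 -> -10
  21 -> 21 -> 25 -> -25
  probe: 43 -> 43 -> 47 -> -47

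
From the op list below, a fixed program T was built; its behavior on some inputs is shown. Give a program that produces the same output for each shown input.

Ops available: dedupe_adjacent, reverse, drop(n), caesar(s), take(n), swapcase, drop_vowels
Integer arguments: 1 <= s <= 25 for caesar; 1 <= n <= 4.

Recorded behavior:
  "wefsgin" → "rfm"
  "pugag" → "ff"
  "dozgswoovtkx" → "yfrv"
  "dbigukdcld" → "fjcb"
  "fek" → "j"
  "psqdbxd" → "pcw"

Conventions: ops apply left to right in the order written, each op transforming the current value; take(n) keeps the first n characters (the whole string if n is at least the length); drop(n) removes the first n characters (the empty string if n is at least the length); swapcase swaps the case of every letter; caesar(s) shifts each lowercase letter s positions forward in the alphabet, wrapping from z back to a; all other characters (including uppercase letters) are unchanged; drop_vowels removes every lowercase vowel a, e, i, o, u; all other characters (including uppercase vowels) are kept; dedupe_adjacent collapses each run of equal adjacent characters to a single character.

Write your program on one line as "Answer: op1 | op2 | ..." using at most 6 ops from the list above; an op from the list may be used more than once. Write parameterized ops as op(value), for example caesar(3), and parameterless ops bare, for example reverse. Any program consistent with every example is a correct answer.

drop(2) | drop_vowels | take(4) | caesar(25) | drop_vowels

Check, running the answer program on each example:
  "wefsgin" -> "fsgin" -> "fsgn" -> "fsgn" -> "erfm" -> "rfm"
  "pugag" -> "gag" -> "gg" -> "gg" -> "ff" -> "ff"
  "dozgswoovtkx" -> "zgswoovtkx" -> "zgswvtkx" -> "zgsw" -> "yfrv" -> "yfrv"
  "dbigukdcld" -> "igukdcld" -> "gkdcld" -> "gkdc" -> "fjcb" -> "fjcb"
  "fek" -> "k" -> "k" -> "k" -> "j" -> "j"
  "psqdbxd" -> "qdbxd" -> "qdbxd" -> "qdbx" -> "pcaw" -> "pcw"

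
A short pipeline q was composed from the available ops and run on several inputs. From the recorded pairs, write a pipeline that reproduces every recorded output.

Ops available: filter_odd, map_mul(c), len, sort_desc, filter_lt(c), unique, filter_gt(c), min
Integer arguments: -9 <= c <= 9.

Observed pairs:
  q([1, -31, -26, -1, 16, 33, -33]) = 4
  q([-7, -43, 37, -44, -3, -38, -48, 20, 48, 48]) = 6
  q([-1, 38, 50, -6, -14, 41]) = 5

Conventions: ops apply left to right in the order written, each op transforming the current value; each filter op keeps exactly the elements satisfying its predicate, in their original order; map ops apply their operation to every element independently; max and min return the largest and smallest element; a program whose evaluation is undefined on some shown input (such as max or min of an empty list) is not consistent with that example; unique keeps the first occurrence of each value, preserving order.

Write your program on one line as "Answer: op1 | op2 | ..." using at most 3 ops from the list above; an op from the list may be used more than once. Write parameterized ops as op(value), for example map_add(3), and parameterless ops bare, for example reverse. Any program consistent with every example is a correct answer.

filter_gt(-8) | sort_desc | len

Check, running the answer program on each example:
  [1, -31, -26, -1, 16, 33, -33] -> [1, -1, 16, 33] -> [33, 16, 1, -1] -> 4
  [-7, -43, 37, -44, -3, -38, -48, 20, 48, 48] -> [-7, 37, -3, 20, 48, 48] -> [48, 48, 37, 20, -3, -7] -> 6
  [-1, 38, 50, -6, -14, 41] -> [-1, 38, 50, -6, 41] -> [50, 41, 38, -1, -6] -> 5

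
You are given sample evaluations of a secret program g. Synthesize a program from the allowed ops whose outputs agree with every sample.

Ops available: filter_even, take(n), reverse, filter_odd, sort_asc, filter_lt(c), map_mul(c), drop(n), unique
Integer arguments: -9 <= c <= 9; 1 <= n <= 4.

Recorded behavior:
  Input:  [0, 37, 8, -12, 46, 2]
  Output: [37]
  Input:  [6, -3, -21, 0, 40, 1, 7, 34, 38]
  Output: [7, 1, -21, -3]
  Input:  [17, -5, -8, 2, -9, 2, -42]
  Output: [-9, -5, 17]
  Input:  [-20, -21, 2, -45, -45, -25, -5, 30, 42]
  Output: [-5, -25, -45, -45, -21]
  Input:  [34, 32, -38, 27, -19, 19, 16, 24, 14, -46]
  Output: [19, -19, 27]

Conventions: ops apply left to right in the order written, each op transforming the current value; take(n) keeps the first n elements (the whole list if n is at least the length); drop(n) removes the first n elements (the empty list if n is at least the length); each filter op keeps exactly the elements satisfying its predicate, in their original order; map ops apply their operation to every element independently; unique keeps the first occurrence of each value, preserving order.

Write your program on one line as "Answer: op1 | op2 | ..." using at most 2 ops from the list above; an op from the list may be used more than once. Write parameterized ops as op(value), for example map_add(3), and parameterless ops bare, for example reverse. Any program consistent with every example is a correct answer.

filter_odd | reverse

Check, running the answer program on each example:
  [0, 37, 8, -12, 46, 2] -> [37] -> [37]
  [6, -3, -21, 0, 40, 1, 7, 34, 38] -> [-3, -21, 1, 7] -> [7, 1, -21, -3]
  [17, -5, -8, 2, -9, 2, -42] -> [17, -5, -9] -> [-9, -5, 17]
  [-20, -21, 2, -45, -45, -25, -5, 30, 42] -> [-21, -45, -45, -25, -5] -> [-5, -25, -45, -45, -21]
  [34, 32, -38, 27, -19, 19, 16, 24, 14, -46] -> [27, -19, 19] -> [19, -19, 27]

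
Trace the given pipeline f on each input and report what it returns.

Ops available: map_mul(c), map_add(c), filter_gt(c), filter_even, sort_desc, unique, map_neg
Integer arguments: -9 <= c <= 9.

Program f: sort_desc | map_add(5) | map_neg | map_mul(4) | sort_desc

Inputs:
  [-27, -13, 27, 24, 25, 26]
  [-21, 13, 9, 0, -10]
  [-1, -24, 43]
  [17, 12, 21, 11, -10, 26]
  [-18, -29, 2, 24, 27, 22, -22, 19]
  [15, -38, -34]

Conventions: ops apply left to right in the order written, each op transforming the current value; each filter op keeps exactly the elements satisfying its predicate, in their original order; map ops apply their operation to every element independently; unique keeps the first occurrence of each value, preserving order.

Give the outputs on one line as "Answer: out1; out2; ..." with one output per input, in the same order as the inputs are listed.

Execution, op by op:
  [-27, -13, 27, 24, 25, 26] -> [27, 26, 25, 24, -13, -27] -> [32, 31, 30, 29, -8, -22] -> [-32, -31, -30, -29, 8, 22] -> [-128, -124, -120, -116, 32, 88] -> [88, 32, -116, -120, -124, -128]
  [-21, 13, 9, 0, -10] -> [13, 9, 0, -10, -21] -> [18, 14, 5, -5, -16] -> [-18, -14, -5, 5, 16] -> [-72, -56, -20, 20, 64] -> [64, 20, -20, -56, -72]
  [-1, -24, 43] -> [43, -1, -24] -> [48, 4, -19] -> [-48, -4, 19] -> [-192, -16, 76] -> [76, -16, -192]
  [17, 12, 21, 11, -10, 26] -> [26, 21, 17, 12, 11, -10] -> [31, 26, 22, 17, 16, -5] -> [-31, -26, -22, -17, -16, 5] -> [-124, -104, -88, -68, -64, 20] -> [20, -64, -68, -88, -104, -124]
  [-18, -29, 2, 24, 27, 22, -22, 19] -> [27, 24, 22, 19, 2, -18, -22, -29] -> [32, 29, 27, 24, 7, -13, -17, -24] -> [-32, -29, -27, -24, -7, 13, 17, 24] -> [-128, -116, -108, -96, -28, 52, 68, 96] -> [96, 68, 52, -28, -96, -108, -116, -128]
  [15, -38, -34] -> [15, -34, -38] -> [20, -29, -33] -> [-20, 29, 33] -> [-80, 116, 132] -> [132, 116, -80]

[88, 32, -116, -120, -124, -128]; [64, 20, -20, -56, -72]; [76, -16, -192]; [20, -64, -68, -88, -104, -124]; [96, 68, 52, -28, -96, -108, -116, -128]; [132, 116, -80]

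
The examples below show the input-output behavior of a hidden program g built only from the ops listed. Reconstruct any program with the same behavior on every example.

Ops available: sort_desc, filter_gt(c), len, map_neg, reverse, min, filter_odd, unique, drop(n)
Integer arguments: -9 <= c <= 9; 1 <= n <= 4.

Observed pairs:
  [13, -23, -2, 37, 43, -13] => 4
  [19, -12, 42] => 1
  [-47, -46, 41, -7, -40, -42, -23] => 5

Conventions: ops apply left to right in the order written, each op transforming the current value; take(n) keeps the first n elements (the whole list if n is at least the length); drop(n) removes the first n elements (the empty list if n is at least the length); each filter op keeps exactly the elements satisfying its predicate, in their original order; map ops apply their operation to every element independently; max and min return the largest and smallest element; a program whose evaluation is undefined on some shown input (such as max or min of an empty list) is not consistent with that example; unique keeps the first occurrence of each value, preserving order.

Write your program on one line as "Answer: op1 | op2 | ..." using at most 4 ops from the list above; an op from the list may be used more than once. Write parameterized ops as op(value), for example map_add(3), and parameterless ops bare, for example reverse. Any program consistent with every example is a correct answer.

reverse | drop(2) | len

Check, running the answer program on each example:
  [13, -23, -2, 37, 43, -13] -> [-13, 43, 37, -2, -23, 13] -> [37, -2, -23, 13] -> 4
  [19, -12, 42] -> [42, -12, 19] -> [19] -> 1
  [-47, -46, 41, -7, -40, -42, -23] -> [-23, -42, -40, -7, 41, -46, -47] -> [-40, -7, 41, -46, -47] -> 5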